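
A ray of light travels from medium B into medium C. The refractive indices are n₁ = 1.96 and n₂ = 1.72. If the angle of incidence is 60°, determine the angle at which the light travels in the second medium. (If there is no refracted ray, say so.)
sin θ₂ = (n₁/n₂)·sin θ₁ = 0.9869 → θ₂ = 80.7°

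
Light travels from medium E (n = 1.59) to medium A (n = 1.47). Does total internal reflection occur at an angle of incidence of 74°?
θc = arcsin(n₂/n₁) = 67.6°; 74° > θc, so yes — total internal reflection.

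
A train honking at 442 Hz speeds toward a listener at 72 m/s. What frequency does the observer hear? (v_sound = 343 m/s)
f_obs = f·v/(v − v_s) = 559.4 Hz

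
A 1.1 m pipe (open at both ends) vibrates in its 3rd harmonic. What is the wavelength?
λₙ = 2L/n = 0.7333 m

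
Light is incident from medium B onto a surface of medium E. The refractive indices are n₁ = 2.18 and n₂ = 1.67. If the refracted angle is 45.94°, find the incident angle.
sin θ₁ = (n₂/n₁)·sin θ₂ → θ₁ = 33.4°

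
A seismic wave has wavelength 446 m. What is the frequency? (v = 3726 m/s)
f = v/λ = 8.354 Hz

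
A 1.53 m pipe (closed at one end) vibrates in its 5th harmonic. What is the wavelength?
λₙ = 4L/n = 1.224 m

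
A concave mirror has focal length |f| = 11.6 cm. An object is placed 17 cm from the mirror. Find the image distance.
f = +11.6 cm (concave); 1/di = 1/f − 1/do → di = 36.52 cm (real image, in front of mirror)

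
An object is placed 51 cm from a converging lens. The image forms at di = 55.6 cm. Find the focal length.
1/f = 1/do + 1/di → f = 26.6 cm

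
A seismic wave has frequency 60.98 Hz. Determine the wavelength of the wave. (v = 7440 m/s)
λ = v/f = 122 m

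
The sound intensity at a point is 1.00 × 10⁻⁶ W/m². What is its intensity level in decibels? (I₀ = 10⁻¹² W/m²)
β = 10·log₁₀(I/I₀) = 60 dB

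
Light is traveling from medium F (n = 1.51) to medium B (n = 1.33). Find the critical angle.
θc = arcsin(n₂/n₁) = 61.74°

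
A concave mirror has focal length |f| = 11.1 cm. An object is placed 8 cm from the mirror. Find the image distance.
f = +11.1 cm (concave); 1/di = 1/f − 1/do → di = -28.65 cm (virtual image, behind mirror)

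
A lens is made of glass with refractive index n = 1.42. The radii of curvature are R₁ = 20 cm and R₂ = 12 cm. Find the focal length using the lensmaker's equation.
1/f = (n − 1)(1/R₁ − 1/R₂) → f = -71.43 cm (diverging lens)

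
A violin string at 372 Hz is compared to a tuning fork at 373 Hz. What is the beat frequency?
1 Hz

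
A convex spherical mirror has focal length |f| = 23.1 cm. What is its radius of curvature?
R = 2|f| = 46.2 cm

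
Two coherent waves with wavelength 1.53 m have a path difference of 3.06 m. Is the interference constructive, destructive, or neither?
constructive — path difference = 2λ, a whole number of wavelengths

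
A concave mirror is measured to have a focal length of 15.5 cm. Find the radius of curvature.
R = 2|f| = 31 cm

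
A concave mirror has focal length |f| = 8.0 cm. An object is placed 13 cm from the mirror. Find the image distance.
f = +8.0 cm (concave); 1/di = 1/f − 1/do → di = 20.8 cm (real image, in front of mirror)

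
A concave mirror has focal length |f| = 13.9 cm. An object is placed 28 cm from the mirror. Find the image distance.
f = +13.9 cm (concave); 1/di = 1/f − 1/do → di = 27.6 cm (real image, in front of mirror)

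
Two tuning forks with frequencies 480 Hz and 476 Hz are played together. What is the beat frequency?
4 Hz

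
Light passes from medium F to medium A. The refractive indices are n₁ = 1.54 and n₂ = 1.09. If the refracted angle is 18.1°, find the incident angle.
sin θ₁ = (n₂/n₁)·sin θ₂ → θ₁ = 12.7°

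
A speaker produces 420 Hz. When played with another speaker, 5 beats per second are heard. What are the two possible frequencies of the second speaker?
f₂ = 420 ± 5 Hz → 425 Hz or 415 Hz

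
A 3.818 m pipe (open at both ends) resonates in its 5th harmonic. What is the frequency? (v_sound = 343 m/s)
fₙ = nv/(2L) = 224.6 Hz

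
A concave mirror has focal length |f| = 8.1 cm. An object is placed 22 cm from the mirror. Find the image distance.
f = +8.1 cm (concave); 1/di = 1/f − 1/do → di = 12.82 cm (real image, in front of mirror)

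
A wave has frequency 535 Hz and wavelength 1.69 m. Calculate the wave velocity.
v = fλ = 904.1 m/s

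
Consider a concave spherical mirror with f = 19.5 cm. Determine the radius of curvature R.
R = 2|f| = 39 cm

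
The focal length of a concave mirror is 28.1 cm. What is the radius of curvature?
R = 2|f| = 56.2 cm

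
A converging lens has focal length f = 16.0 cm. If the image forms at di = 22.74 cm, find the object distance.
1/do = 1/f − 1/di → do = 53.98 cm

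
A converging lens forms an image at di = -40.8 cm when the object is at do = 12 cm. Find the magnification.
M = −di/do = 3.4 (upright image)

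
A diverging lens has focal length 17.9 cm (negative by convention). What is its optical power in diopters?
P = 1/f = -5.587 D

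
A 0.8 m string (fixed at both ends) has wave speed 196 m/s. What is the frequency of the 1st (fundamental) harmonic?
fₙ = nv/(2L) = 122.5 Hz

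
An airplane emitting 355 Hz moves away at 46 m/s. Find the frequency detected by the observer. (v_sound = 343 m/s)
f_obs = f·v/(v + v_s) = 313 Hz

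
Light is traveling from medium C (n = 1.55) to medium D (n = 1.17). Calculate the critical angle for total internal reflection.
θc = arcsin(n₂/n₁) = 49.01°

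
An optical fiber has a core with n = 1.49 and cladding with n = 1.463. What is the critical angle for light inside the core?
θc = arcsin(n_cladding/n_core) = 79.08°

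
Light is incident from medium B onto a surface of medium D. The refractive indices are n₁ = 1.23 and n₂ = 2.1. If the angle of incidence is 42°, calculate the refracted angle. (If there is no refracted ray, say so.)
sin θ₂ = (n₁/n₂)·sin θ₁ = 0.3919 → θ₂ = 23.07°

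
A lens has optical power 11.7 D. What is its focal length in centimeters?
f = 1/P = 8.547 cm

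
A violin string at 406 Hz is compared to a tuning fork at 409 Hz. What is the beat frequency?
3 Hz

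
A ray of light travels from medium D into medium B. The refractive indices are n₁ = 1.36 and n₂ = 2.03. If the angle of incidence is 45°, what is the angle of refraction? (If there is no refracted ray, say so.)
sin θ₂ = (n₁/n₂)·sin θ₁ = 0.4737 → θ₂ = 28.28°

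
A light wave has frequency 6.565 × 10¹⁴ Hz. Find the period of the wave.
T = 1/f = 1.523 × 10⁻¹⁵ s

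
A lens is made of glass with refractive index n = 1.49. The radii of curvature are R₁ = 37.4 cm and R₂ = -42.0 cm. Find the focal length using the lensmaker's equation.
1/f = (n − 1)(1/R₁ − 1/R₂) → f = 40.37 cm (converging lens)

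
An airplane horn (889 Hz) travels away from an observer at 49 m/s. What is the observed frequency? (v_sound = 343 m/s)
f_obs = f·v/(v + v_s) = 777.9 Hz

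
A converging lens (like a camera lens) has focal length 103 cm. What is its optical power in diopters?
P = 1/f = 0.9709 D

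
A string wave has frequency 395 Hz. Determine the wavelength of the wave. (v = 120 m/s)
λ = v/f = 0.3038 m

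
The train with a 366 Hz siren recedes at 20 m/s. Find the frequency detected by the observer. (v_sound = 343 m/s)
f_obs = f·v/(v + v_s) = 345.8 Hz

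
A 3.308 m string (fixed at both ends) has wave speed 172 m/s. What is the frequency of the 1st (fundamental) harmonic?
fₙ = nv/(2L) = 26 Hz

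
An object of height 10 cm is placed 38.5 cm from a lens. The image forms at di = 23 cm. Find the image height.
hi = (-di/do) × ho = -5.974 cm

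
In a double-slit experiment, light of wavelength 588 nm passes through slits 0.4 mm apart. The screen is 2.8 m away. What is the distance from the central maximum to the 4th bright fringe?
y = mλL/d = 16.46 mm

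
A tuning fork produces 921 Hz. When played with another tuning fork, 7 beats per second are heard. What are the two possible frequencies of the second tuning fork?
f₂ = 921 ± 7 Hz → 928 Hz or 914 Hz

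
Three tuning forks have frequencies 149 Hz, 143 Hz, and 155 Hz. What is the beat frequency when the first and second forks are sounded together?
6 Hz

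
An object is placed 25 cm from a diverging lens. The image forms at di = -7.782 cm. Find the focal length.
1/f = 1/do + 1/di → f = -11.3 cm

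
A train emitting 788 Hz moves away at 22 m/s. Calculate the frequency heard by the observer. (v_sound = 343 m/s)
f_obs = f·v/(v + v_s) = 740.5 Hz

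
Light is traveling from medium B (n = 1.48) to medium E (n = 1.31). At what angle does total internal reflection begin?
θc = arcsin(n₂/n₁) = 62.27°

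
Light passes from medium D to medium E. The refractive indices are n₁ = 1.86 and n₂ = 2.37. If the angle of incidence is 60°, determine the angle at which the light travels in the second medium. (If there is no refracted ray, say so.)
sin θ₂ = (n₁/n₂)·sin θ₁ = 0.6797 → θ₂ = 42.82°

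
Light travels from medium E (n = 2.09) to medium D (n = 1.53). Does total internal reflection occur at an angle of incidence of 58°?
θc = arcsin(n₂/n₁) = 47.06°; 58° > θc, so yes — total internal reflection.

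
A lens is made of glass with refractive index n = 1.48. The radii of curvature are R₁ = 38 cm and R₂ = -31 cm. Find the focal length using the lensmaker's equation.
1/f = (n − 1)(1/R₁ − 1/R₂) → f = 35.57 cm (converging lens)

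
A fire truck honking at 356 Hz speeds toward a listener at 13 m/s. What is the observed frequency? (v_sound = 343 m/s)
f_obs = f·v/(v − v_s) = 370 Hz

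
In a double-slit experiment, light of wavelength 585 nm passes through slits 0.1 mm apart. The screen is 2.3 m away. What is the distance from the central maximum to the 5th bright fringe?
y = mλL/d = 67.27 mm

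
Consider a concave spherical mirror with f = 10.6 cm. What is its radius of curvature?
R = 2|f| = 21.2 cm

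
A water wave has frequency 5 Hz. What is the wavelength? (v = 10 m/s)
λ = v/f = 2 m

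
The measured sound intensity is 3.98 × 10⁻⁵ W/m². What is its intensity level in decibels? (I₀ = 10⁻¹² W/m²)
β = 10·log₁₀(I/I₀) = 76 dB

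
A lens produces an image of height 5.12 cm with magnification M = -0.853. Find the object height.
ho = |hi|/|M| = 6.002 cm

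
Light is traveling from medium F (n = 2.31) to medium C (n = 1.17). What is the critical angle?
θc = arcsin(n₂/n₁) = 30.43°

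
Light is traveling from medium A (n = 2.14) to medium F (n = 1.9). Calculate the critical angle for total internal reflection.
θc = arcsin(n₂/n₁) = 62.6°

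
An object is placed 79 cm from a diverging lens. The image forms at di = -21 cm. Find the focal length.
1/f = 1/do + 1/di → f = -28.6 cm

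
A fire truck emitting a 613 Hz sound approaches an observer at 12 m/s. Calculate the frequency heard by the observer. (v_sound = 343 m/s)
f_obs = f·v/(v − v_s) = 635.2 Hz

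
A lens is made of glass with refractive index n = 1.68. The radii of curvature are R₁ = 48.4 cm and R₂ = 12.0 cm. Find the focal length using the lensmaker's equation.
1/f = (n − 1)(1/R₁ − 1/R₂) → f = -23.46 cm (diverging lens)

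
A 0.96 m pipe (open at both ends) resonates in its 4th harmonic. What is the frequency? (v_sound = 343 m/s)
fₙ = nv/(2L) = 714.6 Hz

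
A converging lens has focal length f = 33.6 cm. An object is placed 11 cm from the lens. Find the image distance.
1/di = 1/f − 1/do → di = -16.35 cm (virtual image)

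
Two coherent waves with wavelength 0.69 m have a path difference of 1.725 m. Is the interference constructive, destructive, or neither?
destructive — path difference = 2.5λ, an odd multiple of λ/2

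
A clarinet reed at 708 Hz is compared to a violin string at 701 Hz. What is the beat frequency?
7 Hz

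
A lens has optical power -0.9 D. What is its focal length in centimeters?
f = 1/P = -111.1 cm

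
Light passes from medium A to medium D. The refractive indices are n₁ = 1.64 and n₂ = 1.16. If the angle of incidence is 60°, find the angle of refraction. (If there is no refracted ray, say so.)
sin θ₂ = (n₁/n₂)·sin θ₁ = 1.224 > 1, so there is no refracted ray — the light undergoes total internal reflection.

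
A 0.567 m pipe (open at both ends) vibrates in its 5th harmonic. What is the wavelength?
λₙ = 2L/n = 0.2268 m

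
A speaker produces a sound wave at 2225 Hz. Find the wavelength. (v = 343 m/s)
λ = v/f = 0.1542 m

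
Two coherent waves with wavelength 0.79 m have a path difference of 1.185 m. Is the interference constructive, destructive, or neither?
destructive — path difference = 1.5λ, an odd multiple of λ/2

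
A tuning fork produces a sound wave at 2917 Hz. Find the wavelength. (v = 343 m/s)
λ = v/f = 0.1176 m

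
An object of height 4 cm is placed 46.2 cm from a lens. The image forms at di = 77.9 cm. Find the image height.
hi = (-di/do) × ho = -6.745 cm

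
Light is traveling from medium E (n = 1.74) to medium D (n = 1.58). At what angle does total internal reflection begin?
θc = arcsin(n₂/n₁) = 65.24°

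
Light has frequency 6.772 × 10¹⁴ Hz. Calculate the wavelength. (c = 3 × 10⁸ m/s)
λ = c/f = 443 nm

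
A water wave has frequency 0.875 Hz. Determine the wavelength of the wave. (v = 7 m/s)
λ = v/f = 8 m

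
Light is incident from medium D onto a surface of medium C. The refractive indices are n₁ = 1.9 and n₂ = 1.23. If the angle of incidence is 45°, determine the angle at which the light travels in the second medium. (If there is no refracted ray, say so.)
sin θ₂ = (n₁/n₂)·sin θ₁ = 1.092 > 1, so there is no refracted ray — the light undergoes total internal reflection.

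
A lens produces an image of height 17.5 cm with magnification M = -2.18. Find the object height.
ho = |hi|/|M| = 8.028 cm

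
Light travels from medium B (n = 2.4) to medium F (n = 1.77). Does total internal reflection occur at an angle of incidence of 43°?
θc = arcsin(n₂/n₁) = 47.52°; 43° < θc, so no — the ray refracts.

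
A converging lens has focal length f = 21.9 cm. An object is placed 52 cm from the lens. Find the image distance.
1/di = 1/f − 1/do → di = 37.83 cm (real image)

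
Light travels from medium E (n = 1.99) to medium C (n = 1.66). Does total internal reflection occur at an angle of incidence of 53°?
θc = arcsin(n₂/n₁) = 56.53°; 53° < θc, so no — the ray refracts.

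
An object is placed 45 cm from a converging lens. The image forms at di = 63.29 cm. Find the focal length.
1/f = 1/do + 1/di → f = 26.3 cm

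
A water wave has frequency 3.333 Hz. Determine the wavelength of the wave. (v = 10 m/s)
λ = v/f = 3 m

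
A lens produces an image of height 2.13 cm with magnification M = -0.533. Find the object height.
ho = |hi|/|M| = 3.996 cm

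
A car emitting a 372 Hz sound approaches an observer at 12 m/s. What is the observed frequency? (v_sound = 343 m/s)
f_obs = f·v/(v − v_s) = 385.5 Hz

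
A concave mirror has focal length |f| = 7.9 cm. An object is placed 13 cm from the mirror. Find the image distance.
f = +7.9 cm (concave); 1/di = 1/f − 1/do → di = 20.14 cm (real image, in front of mirror)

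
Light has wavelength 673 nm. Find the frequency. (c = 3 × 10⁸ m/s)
f = c/λ = 4.458 × 10¹⁴ Hz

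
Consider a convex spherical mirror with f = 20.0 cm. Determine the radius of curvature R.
R = 2|f| = 40 cm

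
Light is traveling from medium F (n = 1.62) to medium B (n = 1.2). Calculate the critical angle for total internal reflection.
θc = arcsin(n₂/n₁) = 47.79°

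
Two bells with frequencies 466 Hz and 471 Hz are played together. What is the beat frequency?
5 Hz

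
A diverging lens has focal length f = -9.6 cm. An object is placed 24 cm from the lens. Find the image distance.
1/di = 1/f − 1/do → di = -6.857 cm (virtual image)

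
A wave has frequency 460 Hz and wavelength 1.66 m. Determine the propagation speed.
v = fλ = 763.6 m/s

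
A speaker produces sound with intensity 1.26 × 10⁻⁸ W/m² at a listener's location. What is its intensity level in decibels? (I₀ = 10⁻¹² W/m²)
β = 10·log₁₀(I/I₀) = 41 dB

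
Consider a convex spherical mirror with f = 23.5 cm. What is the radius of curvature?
R = 2|f| = 47 cm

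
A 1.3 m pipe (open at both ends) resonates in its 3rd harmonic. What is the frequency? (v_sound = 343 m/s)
fₙ = nv/(2L) = 395.8 Hz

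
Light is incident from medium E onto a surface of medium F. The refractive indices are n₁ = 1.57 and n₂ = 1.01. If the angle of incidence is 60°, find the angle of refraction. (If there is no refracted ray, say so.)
sin θ₂ = (n₁/n₂)·sin θ₁ = 1.346 > 1, so there is no refracted ray — the light undergoes total internal reflection.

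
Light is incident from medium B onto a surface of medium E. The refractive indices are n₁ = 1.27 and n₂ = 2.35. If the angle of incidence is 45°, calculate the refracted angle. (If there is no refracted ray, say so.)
sin θ₂ = (n₁/n₂)·sin θ₁ = 0.3821 → θ₂ = 22.47°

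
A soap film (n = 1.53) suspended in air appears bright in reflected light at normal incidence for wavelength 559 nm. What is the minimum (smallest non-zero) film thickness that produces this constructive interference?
2nt = (m − ½)λ with m = 1 → t = (m − ½)λ/(2n) = 91.34 nm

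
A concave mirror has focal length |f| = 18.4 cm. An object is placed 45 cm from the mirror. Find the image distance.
f = +18.4 cm (concave); 1/di = 1/f − 1/do → di = 31.13 cm (real image, in front of mirror)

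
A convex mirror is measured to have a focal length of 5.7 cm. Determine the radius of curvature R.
R = 2|f| = 11.4 cm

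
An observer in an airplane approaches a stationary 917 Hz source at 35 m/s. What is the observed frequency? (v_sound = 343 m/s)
f_obs = f·(v + v_o)/v = 1011 Hz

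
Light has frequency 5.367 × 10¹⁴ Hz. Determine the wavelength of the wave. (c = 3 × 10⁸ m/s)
λ = c/f = 559 nm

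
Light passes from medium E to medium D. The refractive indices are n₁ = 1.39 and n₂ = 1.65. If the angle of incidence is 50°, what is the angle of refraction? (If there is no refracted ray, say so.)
sin θ₂ = (n₁/n₂)·sin θ₁ = 0.6453 → θ₂ = 40.19°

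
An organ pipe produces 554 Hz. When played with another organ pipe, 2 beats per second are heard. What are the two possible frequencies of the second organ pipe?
f₂ = 554 ± 2 Hz → 556 Hz or 552 Hz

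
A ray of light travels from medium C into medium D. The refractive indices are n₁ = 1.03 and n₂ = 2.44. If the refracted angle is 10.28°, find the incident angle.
sin θ₁ = (n₂/n₁)·sin θ₂ → θ₁ = 25.01°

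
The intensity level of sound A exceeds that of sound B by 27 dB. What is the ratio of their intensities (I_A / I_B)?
I_A/I_B = 10^(Δβ/10) = 501.2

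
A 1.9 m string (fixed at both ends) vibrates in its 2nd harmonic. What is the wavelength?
λₙ = 2L/n = 1.9 m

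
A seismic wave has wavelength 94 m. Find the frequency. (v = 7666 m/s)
f = v/λ = 81.55 Hz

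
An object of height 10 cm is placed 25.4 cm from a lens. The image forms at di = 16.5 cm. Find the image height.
hi = (-di/do) × ho = -6.496 cm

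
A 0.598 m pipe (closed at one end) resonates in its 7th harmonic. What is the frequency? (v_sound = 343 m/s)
fₙ = nv/(4L) = 1004 Hz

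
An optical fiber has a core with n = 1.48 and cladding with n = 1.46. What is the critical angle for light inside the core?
θc = arcsin(n_cladding/n_core) = 80.57°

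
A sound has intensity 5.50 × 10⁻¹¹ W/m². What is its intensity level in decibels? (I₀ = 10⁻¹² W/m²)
β = 10·log₁₀(I/I₀) = 17.4 dB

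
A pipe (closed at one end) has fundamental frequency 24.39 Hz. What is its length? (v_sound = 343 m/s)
L = v/(4f₁) = 3.516 m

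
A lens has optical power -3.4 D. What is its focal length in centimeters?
f = 1/P = -29.41 cm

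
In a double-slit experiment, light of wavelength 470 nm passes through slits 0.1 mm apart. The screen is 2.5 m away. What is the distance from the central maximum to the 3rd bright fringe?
y = mλL/d = 35.25 mm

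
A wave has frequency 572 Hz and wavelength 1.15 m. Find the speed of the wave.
v = fλ = 657.8 m/s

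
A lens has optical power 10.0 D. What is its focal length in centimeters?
f = 1/P = 10 cm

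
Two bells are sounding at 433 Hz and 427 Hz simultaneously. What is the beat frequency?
6 Hz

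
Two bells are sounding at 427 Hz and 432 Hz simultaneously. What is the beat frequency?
5 Hz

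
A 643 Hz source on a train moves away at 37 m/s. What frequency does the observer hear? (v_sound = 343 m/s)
f_obs = f·v/(v + v_s) = 580.4 Hz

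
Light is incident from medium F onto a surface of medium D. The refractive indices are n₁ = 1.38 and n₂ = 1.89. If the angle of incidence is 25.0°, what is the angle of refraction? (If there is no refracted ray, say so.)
sin θ₂ = (n₁/n₂)·sin θ₁ = 0.3086 → θ₂ = 17.97°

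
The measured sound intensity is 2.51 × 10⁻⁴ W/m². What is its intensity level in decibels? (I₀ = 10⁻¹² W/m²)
β = 10·log₁₀(I/I₀) = 84 dB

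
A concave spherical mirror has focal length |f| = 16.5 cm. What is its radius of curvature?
R = 2|f| = 33 cm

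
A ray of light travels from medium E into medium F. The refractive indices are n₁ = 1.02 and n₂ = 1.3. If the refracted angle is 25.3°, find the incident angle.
sin θ₁ = (n₂/n₁)·sin θ₂ → θ₁ = 33°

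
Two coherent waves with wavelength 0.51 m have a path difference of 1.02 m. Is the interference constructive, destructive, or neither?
constructive — path difference = 2λ, a whole number of wavelengths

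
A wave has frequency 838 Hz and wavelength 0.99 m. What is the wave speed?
v = fλ = 829.6 m/s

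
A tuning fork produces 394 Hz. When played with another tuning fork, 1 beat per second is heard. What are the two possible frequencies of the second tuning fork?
f₂ = 394 ± 1 Hz → 395 Hz or 393 Hz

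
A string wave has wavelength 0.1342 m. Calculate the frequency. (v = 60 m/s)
f = v/λ = 447.1 Hz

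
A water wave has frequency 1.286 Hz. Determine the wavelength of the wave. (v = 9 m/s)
λ = v/f = 6.998 m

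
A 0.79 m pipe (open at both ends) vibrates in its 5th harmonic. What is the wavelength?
λₙ = 2L/n = 0.316 m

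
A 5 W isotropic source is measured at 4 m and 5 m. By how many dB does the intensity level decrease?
Δβ = 20·log₁₀(r₂/r₁) = 1.938 dB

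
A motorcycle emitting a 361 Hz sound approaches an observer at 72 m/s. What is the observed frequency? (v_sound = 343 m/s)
f_obs = f·v/(v − v_s) = 456.9 Hz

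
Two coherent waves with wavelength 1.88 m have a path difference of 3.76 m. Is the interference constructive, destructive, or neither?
constructive — path difference = 2λ, a whole number of wavelengths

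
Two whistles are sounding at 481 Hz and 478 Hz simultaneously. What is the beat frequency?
3 Hz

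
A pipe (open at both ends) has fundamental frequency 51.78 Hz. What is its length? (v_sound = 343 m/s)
L = v/(2f₁) = 3.312 m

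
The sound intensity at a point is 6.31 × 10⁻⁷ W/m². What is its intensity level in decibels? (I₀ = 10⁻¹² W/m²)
β = 10·log₁₀(I/I₀) = 58 dB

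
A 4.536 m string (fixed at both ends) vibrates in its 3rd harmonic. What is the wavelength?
λₙ = 2L/n = 3.024 m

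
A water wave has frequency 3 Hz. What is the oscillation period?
T = 1/f = 0.3333 s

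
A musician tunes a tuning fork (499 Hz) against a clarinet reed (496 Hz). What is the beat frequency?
3 Hz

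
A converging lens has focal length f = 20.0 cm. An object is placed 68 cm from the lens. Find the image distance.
1/di = 1/f − 1/do → di = 28.33 cm (real image)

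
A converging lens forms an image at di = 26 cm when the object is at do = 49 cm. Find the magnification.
M = −di/do = -0.5306 (inverted image)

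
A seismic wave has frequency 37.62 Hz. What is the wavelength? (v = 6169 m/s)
λ = v/f = 164 m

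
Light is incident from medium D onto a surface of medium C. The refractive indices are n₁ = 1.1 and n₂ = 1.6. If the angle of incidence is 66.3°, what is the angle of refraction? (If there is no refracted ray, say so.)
sin θ₂ = (n₁/n₂)·sin θ₁ = 0.6295 → θ₂ = 39.01°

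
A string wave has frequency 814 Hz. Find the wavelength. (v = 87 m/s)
λ = v/f = 0.1069 m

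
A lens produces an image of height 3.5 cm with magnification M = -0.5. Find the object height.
ho = |hi|/|M| = 7 cm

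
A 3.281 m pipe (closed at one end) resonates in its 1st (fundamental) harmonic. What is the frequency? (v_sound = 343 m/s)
fₙ = nv/(4L) = 26.14 Hz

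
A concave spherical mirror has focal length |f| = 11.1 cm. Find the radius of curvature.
R = 2|f| = 22.2 cm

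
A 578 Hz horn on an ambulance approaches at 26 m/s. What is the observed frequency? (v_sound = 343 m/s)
f_obs = f·v/(v − v_s) = 625.4 Hz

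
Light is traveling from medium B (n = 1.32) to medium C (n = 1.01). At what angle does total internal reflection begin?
θc = arcsin(n₂/n₁) = 49.92°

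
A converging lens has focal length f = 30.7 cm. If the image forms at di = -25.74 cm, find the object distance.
1/do = 1/f − 1/di → do = 14 cm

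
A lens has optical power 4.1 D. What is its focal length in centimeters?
f = 1/P = 24.39 cm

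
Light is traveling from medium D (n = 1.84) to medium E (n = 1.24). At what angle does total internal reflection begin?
θc = arcsin(n₂/n₁) = 42.37°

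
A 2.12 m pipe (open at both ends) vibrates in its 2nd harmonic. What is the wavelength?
λₙ = 2L/n = 2.12 m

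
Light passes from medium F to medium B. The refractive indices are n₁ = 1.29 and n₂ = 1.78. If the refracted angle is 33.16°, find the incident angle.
sin θ₁ = (n₂/n₁)·sin θ₂ → θ₁ = 49°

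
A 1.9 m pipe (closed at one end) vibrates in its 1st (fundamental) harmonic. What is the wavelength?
λₙ = 4L/n = 7.6 m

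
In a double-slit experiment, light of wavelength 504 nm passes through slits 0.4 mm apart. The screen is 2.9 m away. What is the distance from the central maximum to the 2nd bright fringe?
y = mλL/d = 7.308 mm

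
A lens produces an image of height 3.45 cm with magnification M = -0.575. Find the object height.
ho = |hi|/|M| = 6 cm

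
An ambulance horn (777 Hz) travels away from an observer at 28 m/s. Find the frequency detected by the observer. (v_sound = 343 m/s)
f_obs = f·v/(v + v_s) = 718.4 Hz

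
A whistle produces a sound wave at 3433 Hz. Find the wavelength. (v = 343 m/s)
λ = v/f = 0.09991 m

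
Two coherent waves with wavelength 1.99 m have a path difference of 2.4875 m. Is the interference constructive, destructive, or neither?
neither (partial) — path difference = 1.25λ, neither a whole number of wavelengths nor an odd multiple of λ/2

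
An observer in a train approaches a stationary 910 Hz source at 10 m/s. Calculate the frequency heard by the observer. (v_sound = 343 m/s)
f_obs = f·(v + v_o)/v = 936.5 Hz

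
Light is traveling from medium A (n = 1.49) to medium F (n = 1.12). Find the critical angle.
θc = arcsin(n₂/n₁) = 48.74°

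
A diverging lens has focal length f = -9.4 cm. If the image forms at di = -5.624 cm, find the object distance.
1/do = 1/f − 1/di → do = 14 cm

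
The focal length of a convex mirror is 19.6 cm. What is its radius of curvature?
R = 2|f| = 39.2 cm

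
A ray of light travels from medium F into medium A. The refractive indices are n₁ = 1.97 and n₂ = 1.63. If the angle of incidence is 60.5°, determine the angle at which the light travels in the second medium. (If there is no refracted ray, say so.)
sin θ₂ = (n₁/n₂)·sin θ₁ = 1.052 > 1, so there is no refracted ray — the light undergoes total internal reflection.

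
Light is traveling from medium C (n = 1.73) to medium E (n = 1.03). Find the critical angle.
θc = arcsin(n₂/n₁) = 36.54°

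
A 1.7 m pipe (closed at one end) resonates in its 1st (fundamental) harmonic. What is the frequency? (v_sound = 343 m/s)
fₙ = nv/(4L) = 50.44 Hz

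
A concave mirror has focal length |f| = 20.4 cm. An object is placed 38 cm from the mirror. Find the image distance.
f = +20.4 cm (concave); 1/di = 1/f − 1/do → di = 44.05 cm (real image, in front of mirror)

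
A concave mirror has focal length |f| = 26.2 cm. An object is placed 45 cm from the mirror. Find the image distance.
f = +26.2 cm (concave); 1/di = 1/f − 1/do → di = 62.71 cm (real image, in front of mirror)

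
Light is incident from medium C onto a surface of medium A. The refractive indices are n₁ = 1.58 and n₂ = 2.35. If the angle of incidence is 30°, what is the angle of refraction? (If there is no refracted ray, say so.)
sin θ₂ = (n₁/n₂)·sin θ₁ = 0.3362 → θ₂ = 19.64°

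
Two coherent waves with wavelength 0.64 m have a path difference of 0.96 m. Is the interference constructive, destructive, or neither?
destructive — path difference = 1.5λ, an odd multiple of λ/2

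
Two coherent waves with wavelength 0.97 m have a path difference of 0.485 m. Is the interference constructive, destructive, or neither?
destructive — path difference = 0.5λ, an odd multiple of λ/2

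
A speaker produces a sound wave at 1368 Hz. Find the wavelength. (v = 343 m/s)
λ = v/f = 0.2507 m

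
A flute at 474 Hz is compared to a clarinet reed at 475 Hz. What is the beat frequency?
1 Hz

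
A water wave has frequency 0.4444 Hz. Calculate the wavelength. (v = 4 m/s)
λ = v/f = 9.001 m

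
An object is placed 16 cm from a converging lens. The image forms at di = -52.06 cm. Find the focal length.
1/f = 1/do + 1/di → f = 23.1 cm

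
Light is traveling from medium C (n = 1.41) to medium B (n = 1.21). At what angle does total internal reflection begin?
θc = arcsin(n₂/n₁) = 59.11°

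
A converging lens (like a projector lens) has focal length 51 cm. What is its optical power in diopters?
P = 1/f = 1.961 D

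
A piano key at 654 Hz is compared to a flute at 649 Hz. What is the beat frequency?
5 Hz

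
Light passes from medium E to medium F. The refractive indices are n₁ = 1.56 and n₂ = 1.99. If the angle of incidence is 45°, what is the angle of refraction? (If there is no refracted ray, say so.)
sin θ₂ = (n₁/n₂)·sin θ₁ = 0.5543 → θ₂ = 33.66°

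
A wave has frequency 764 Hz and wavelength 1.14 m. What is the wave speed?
v = fλ = 871 m/s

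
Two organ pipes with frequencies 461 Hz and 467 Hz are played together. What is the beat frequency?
6 Hz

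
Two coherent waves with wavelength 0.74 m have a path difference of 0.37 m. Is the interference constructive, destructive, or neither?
destructive — path difference = 0.5λ, an odd multiple of λ/2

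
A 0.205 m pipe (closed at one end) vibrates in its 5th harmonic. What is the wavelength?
λₙ = 4L/n = 0.164 m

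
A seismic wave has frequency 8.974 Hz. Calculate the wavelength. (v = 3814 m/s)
λ = v/f = 425 m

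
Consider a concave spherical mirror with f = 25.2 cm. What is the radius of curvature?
R = 2|f| = 50.4 cm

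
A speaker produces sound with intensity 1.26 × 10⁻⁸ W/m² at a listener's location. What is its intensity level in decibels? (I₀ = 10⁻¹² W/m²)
β = 10·log₁₀(I/I₀) = 41 dB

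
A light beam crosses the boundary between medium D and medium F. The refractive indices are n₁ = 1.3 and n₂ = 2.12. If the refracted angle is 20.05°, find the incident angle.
sin θ₁ = (n₂/n₁)·sin θ₂ → θ₁ = 33.99°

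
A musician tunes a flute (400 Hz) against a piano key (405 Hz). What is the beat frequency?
5 Hz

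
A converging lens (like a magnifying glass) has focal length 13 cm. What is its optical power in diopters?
P = 1/f = 7.692 D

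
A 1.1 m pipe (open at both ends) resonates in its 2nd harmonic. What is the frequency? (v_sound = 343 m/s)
fₙ = nv/(2L) = 311.8 Hz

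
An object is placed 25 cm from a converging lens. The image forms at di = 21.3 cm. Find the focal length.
1/f = 1/do + 1/di → f = 11.5 cm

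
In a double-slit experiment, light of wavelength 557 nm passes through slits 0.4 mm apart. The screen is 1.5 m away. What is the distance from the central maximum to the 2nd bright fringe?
y = mλL/d = 4.178 mm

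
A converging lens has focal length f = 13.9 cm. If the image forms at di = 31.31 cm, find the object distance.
1/do = 1/f − 1/di → do = 25 cm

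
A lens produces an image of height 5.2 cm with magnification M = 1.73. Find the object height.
ho = |hi|/|M| = 3.006 cm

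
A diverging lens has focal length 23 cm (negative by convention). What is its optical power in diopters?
P = 1/f = -4.348 D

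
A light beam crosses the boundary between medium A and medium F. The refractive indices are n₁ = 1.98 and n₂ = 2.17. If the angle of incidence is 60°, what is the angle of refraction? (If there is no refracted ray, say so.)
sin θ₂ = (n₁/n₂)·sin θ₁ = 0.7902 → θ₂ = 52.2°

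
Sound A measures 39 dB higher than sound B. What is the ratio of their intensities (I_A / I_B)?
I_A/I_B = 10^(Δβ/10) = 7943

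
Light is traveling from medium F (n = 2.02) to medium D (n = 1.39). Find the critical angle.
θc = arcsin(n₂/n₁) = 43.48°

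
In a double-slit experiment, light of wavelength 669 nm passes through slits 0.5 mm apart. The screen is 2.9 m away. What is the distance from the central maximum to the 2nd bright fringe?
y = mλL/d = 7.76 mm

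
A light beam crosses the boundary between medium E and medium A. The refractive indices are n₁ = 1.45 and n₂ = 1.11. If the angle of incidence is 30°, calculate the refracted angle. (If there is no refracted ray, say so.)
sin θ₂ = (n₁/n₂)·sin θ₁ = 0.6532 → θ₂ = 40.78°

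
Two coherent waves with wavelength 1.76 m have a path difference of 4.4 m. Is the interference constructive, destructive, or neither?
destructive — path difference = 2.5λ, an odd multiple of λ/2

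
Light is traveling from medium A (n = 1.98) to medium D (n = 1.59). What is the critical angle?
θc = arcsin(n₂/n₁) = 53.42°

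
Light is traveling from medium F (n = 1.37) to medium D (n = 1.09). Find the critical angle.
θc = arcsin(n₂/n₁) = 52.71°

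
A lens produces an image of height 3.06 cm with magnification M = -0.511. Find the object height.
ho = |hi|/|M| = 5.988 cm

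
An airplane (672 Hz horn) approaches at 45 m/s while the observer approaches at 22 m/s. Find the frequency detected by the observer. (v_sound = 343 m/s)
f_obs = f·(v + v_o)/(v − v_s) = 823.1 Hz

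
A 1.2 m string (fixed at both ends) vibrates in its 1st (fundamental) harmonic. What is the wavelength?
λₙ = 2L/n = 2.4 m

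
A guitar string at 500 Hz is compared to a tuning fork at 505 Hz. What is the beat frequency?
5 Hz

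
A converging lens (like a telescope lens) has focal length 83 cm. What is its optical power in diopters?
P = 1/f = 1.205 D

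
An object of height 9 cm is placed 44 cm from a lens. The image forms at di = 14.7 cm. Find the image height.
hi = (-di/do) × ho = -3.007 cm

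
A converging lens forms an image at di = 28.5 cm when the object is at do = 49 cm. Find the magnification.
M = −di/do = -0.5816 (inverted image)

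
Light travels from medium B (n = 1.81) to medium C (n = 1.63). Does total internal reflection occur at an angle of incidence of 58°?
θc = arcsin(n₂/n₁) = 64.23°; 58° < θc, so no — the ray refracts.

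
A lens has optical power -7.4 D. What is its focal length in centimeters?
f = 1/P = -13.51 cm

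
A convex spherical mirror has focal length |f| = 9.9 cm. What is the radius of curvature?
R = 2|f| = 19.8 cm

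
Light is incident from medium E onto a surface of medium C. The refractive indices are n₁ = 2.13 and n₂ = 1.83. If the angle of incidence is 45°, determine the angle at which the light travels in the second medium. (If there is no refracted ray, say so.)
sin θ₂ = (n₁/n₂)·sin θ₁ = 0.823 → θ₂ = 55.39°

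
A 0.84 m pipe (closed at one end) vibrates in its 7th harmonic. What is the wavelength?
λₙ = 4L/n = 0.48 m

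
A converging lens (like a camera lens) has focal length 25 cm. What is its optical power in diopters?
P = 1/f = 4 D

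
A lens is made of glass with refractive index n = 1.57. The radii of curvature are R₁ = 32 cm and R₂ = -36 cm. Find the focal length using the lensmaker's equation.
1/f = (n − 1)(1/R₁ − 1/R₂) → f = 29.72 cm (converging lens)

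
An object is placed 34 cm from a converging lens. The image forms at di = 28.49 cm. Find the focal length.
1/f = 1/do + 1/di → f = 15.5 cm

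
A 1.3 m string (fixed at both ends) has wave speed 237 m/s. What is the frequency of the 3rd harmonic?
fₙ = nv/(2L) = 273.5 Hz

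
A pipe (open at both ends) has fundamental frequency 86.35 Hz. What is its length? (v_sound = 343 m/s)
L = v/(2f₁) = 1.986 m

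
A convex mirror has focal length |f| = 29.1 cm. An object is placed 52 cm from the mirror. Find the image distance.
f = −29.1 cm (convex); 1/di = 1/f − 1/do → di = -18.66 cm (virtual image, behind mirror)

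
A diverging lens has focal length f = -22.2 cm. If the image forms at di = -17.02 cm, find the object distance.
1/do = 1/f − 1/di → do = 72.94 cm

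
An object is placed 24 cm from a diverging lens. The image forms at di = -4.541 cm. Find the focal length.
1/f = 1/do + 1/di → f = -5.601 cm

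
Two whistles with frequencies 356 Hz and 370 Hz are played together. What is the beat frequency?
14 Hz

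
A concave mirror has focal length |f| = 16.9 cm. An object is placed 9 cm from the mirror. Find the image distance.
f = +16.9 cm (concave); 1/di = 1/f − 1/do → di = -19.25 cm (virtual image, behind mirror)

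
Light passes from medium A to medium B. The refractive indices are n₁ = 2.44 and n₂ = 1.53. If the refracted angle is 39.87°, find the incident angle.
sin θ₁ = (n₂/n₁)·sin θ₂ → θ₁ = 23.7°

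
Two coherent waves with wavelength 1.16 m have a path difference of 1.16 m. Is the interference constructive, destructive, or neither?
constructive — path difference = 1λ, a whole number of wavelengths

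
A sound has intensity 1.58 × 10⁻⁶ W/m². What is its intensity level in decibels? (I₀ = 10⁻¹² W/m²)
β = 10·log₁₀(I/I₀) = 61.99 dB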